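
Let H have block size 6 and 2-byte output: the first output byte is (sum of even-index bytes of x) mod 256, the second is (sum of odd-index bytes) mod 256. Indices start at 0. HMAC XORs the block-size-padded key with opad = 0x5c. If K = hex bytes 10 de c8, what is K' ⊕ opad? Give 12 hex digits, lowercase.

4c82945c5c5c

Key hex bytes 10 de c8 is 3 bytes ≤ B = 6; zero-pad to 6 bytes: K' = 10 de c8 00 00 00.
XOR each byte with 0x5c: 10⊕5c=4c, de⊕5c=82, c8⊕5c=94, 00⊕5c=5c, 00⊕5c=5c, 00⊕5c=5c.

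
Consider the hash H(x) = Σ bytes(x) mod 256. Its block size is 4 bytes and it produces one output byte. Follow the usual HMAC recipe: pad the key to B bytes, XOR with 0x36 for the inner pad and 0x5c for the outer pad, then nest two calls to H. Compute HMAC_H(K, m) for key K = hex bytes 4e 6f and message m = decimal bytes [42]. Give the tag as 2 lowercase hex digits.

64

Key hex bytes 4e 6f is 2 bytes ≤ B = 4; zero-pad to 4 bytes: K' = 4e 6f 00 00.
K' ⊕ ipad = 78 59 36 36.  K' ⊕ opad = 12 33 5c 5c.
Inner input = (K'⊕ipad) ∥ m = 78 59 36 36 ∥ 2a.
Inner hash: sum = 120+89+54+54+42 = 359; mod 256 = 103 → 67.
Outer input = (K'⊕opad) ∥ inner = 12 33 5c 5c ∥ 67.
Outer hash (tag): sum = 18+51+92+92+103 = 356; mod 256 = 100 → 64.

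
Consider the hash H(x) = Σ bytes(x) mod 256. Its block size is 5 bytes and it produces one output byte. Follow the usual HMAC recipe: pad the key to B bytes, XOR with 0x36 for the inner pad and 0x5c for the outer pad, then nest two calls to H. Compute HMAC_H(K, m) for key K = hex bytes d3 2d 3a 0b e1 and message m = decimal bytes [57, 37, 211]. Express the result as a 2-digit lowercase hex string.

Key hex bytes d3 2d 3a 0b e1 is exactly B = 5 bytes: K' = d3 2d 3a 0b e1.
K' ⊕ ipad = e5 1b 0c 3d d7.  K' ⊕ opad = 8f 71 66 57 bd.
Inner input = (K'⊕ipad) ∥ m = e5 1b 0c 3d d7 ∥ 39 25 d3.
Inner hash: sum = 229+27+12+61+215+57+37+211 = 849; mod 256 = 81 → 51.
Outer input = (K'⊕opad) ∥ inner = 8f 71 66 57 bd ∥ 51.
Outer hash (tag): sum = 143+113+102+87+189+81 = 715; mod 256 = 203 → cb.

cb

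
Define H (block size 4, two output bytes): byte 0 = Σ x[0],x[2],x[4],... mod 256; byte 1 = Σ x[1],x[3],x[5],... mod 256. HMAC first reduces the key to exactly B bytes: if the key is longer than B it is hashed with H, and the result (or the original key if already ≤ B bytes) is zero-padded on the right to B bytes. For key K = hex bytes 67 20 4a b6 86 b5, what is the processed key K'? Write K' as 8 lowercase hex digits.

|K| = 6 > B = 4, so first hash the key.
H(K): even-index sum = 311 mod 256 = 55; odd-index sum = 395 mod 256 = 139 → 37 8b.
Zero-pad H(K) = 37 8b to 4 bytes: K' = 37 8b 00 00.

378b0000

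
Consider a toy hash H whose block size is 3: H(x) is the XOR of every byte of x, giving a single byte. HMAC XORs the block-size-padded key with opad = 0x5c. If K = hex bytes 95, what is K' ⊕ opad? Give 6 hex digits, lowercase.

Key hex bytes 95 is 1 byte ≤ B = 3; zero-pad to 3 bytes: K' = 95 00 00.
XOR each byte with 0x5c: 95⊕5c=c9, 00⊕5c=5c, 00⊕5c=5c.

c95c5c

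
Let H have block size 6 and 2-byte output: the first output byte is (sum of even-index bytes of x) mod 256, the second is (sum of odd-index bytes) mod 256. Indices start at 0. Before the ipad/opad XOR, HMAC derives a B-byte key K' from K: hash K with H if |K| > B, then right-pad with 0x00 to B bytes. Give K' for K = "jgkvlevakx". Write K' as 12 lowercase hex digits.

221b00000000

|K| = 10 > B = 6, so first hash the key.
H(K): even-index sum = 546 mod 256 = 34; odd-index sum = 539 mod 256 = 27 → 22 1b.
Zero-pad H(K) = 22 1b to 6 bytes: K' = 22 1b 00 00 00 00.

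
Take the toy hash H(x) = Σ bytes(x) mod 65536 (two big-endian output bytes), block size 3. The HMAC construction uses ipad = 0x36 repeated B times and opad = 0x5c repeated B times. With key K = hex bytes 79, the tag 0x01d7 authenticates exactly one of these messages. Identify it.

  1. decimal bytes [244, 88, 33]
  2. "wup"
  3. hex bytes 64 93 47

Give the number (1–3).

3

Key hex bytes 79 is 1 byte ≤ B = 3; zero-pad to 3 bytes: K' = 79 00 00.
K' ⊕ ipad = 4f 36 36; K' ⊕ opad = 25 5c 5c.
m1: inner = H(4f 36 36 f4 58 21) = 02 28; tag = H(25 5c 5c 02 28) = 0107
m2: inner = H(4f 36 36 77 75 70) = 02 17; tag = H(25 5c 5c 02 17) = 00f6
m3: inner = H(4f 36 36 64 93 47) = 01 f9; tag = H(25 5c 5c 01 f9) = 01d7 ← matches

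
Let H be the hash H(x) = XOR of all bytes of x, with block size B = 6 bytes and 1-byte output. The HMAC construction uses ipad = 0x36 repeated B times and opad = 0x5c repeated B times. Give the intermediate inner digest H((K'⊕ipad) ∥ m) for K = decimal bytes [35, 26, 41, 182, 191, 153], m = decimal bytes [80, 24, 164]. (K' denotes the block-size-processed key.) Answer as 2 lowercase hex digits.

Key decimal bytes [35, 26, 41, 182, 191, 153] = 23 1a 29 b6 bf 99 is exactly B = 6 bytes: K' = 23 1a 29 b6 bf 99.
K' ⊕ ipad = 15 2c 1f 80 89 af.
Inner input = 15 2c 1f 80 89 af ∥ 50 18 a4.
Inner hash: XOR 15⊕2c⊕1f⊕80⊕89⊕af⊕50⊕18⊕a4 = 6c.

6c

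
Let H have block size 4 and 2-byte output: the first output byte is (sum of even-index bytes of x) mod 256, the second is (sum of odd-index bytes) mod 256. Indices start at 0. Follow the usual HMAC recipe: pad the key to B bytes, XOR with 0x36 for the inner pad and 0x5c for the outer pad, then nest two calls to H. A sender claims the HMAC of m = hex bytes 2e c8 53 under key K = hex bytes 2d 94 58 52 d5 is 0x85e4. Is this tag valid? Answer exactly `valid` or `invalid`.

valid

Key hex bytes 2d 94 58 52 d5 is 5 bytes > B = 4, so hash it first: H(key) = 5a e6, then zero-pad to 4 bytes: K' = 5a e6 00 00.
K' ⊕ ipad = 6c d0 36 36; K' ⊕ opad = 06 ba 5c 5c.
Inner hash: even-index sum = 291 mod 256 = 35; odd-index sum = 462 mod 256 = 206 → 23 ce.
Outer hash (recomputed tag): even-index sum = 133 mod 256 = 133; odd-index sum = 484 mod 256 = 228 → 85 e4.
Recomputed tag = 85e4; claimed = 85e4 → match.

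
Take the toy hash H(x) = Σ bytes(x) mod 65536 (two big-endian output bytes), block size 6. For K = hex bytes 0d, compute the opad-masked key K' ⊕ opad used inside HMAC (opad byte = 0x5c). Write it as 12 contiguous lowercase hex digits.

Key hex bytes 0d is 1 byte ≤ B = 6; zero-pad to 6 bytes: K' = 0d 00 00 00 00 00.
XOR each byte with 0x5c: 0d⊕5c=51, 00⊕5c=5c, 00⊕5c=5c, 00⊕5c=5c, 00⊕5c=5c, 00⊕5c=5c.

515c5c5c5c5c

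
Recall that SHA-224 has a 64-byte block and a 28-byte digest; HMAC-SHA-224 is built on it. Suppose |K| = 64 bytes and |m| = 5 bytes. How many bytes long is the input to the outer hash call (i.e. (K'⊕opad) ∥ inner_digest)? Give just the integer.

92

Key is 64 ≤ 64 bytes, zero-padded: |K'| = 64.
Outer input = (K'⊕opad) ∥ H(inner) → 64 + 28 = 92 bytes.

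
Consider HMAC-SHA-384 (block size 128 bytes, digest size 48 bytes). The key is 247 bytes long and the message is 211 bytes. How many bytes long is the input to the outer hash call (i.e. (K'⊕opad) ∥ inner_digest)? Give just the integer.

Key is 247 > 128 bytes, so it is hashed to 48 bytes then zero-padded to 128: |K'| = 128.
Outer input = (K'⊕opad) ∥ H(inner) → 128 + 48 = 176 bytes.

176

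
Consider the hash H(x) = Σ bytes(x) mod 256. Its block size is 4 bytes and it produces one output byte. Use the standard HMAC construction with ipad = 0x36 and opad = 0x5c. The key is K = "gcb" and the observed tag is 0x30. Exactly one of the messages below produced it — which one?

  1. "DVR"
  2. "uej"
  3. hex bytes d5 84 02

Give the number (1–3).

1

Key "gcb" = 67 63 62 is 3 bytes ≤ B = 4; zero-pad to 4 bytes: K' = 67 63 62 00.
K' ⊕ ipad = 51 55 54 36; K' ⊕ opad = 3b 3f 3e 5c.
m1: inner = H(51 55 54 36 44 56 52) = 1c; tag = H(3b 3f 3e 5c 1c) = 30 ← matches
m2: inner = H(51 55 54 36 75 65 6a) = 74; tag = H(3b 3f 3e 5c 74) = 88
m3: inner = H(51 55 54 36 d5 84 02) = 8b; tag = H(3b 3f 3e 5c 8b) = 9f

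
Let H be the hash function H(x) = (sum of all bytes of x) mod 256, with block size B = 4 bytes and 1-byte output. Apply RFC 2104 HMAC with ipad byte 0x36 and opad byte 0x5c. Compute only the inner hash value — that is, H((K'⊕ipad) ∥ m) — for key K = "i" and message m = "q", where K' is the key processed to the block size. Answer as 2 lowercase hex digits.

Key "i" = 69 is 1 byte ≤ B = 4; zero-pad to 4 bytes: K' = 69 00 00 00.
K' ⊕ ipad = 5f 36 36 36.
Inner input = 5f 36 36 36 ∥ 71.
Inner hash: sum = 95+54+54+54+113 = 370; mod 256 = 114 → 72.

72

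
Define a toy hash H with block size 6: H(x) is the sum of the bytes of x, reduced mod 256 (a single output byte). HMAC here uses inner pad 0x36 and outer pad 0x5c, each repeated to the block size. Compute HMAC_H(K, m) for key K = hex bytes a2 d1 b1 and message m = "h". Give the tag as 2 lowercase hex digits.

98

Key hex bytes a2 d1 b1 is 3 bytes ≤ B = 6; zero-pad to 6 bytes: K' = a2 d1 b1 00 00 00.
K' ⊕ ipad = 94 e7 87 36 36 36.  K' ⊕ opad = fe 8d ed 5c 5c 5c.
Inner input = (K'⊕ipad) ∥ m = 94 e7 87 36 36 36 ∥ 68.
Inner hash: sum = 148+231+135+54+54+54+104 = 780; mod 256 = 12 → 0c.
Outer input = (K'⊕opad) ∥ inner = fe 8d ed 5c 5c 5c ∥ 0c.
Outer hash (tag): sum = 254+141+237+92+92+92+12 = 920; mod 256 = 152 → 98.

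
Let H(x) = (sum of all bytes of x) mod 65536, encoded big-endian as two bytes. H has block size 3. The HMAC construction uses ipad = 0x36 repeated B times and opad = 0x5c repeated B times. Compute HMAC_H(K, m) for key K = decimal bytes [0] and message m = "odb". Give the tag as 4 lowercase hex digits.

01ec

Key decimal bytes [0] = 00 is 1 byte ≤ B = 3; zero-pad to 3 bytes: K' = 00 00 00.
K' ⊕ ipad = 36 36 36.  K' ⊕ opad = 5c 5c 5c.
Inner input = (K'⊕ipad) ∥ m = 36 36 36 ∥ 6f 64 62.
Inner hash: sum = 54+54+54+111+100+98 = 471 → 01 d7.
Outer input = (K'⊕opad) ∥ inner = 5c 5c 5c ∥ 01 d7.
Outer hash (tag): sum = 92+92+92+1+215 = 492 → 01 ec.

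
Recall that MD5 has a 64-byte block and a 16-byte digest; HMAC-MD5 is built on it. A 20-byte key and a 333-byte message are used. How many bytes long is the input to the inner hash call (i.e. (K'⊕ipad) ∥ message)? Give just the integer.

397

Key is 20 ≤ 64 bytes, zero-padded: |K'| = 64.
Inner input = (K'⊕ipad) ∥ m → 64 + 333 = 397 bytes.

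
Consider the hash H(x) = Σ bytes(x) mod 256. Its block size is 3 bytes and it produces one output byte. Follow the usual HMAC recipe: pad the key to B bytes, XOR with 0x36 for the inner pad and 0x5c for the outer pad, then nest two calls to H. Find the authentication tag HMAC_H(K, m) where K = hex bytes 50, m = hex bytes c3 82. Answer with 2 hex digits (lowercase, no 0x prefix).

Key hex bytes 50 is 1 byte ≤ B = 3; zero-pad to 3 bytes: K' = 50 00 00.
K' ⊕ ipad = 66 36 36.  K' ⊕ opad = 0c 5c 5c.
Inner input = (K'⊕ipad) ∥ m = 66 36 36 ∥ c3 82.
Inner hash: sum = 102+54+54+195+130 = 535; mod 256 = 23 → 17.
Outer input = (K'⊕opad) ∥ inner = 0c 5c 5c ∥ 17.
Outer hash (tag): sum = 12+92+92+23 = 219 → db.

db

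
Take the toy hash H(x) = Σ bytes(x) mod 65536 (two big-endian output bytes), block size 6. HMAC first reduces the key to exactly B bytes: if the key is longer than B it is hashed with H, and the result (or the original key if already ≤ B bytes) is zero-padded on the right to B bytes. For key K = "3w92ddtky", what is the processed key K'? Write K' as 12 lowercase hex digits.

|K| = 9 > B = 6, so first hash the key.
H(K): sum = 51+119+57+50+100+100+116+107+121 = 821 → 03 35.
Zero-pad H(K) = 03 35 to 6 bytes: K' = 03 35 00 00 00 00.

033500000000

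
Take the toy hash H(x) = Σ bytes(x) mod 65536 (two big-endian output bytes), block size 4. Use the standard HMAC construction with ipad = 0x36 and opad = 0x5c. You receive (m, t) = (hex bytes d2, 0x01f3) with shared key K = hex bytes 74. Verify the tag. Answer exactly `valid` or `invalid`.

valid

Key hex bytes 74 is 1 byte ≤ B = 4; zero-pad to 4 bytes: K' = 74 00 00 00.
K' ⊕ ipad = 42 36 36 36; K' ⊕ opad = 28 5c 5c 5c.
Inner hash: sum = 66+54+54+54+210 = 438 → 01 b6.
Outer hash (recomputed tag): sum = 40+92+92+92+1+182 = 499 → 01 f3.
Recomputed tag = 01f3; claimed = 01f3 → match.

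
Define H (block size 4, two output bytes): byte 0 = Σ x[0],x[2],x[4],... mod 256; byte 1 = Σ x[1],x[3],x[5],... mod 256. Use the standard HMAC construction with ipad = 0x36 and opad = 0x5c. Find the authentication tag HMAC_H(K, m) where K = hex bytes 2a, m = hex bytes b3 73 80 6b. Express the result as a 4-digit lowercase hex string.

5702

Key hex bytes 2a is 1 byte ≤ B = 4; zero-pad to 4 bytes: K' = 2a 00 00 00.
K' ⊕ ipad = 1c 36 36 36.  K' ⊕ opad = 76 5c 5c 5c.
Inner input = (K'⊕ipad) ∥ m = 1c 36 36 36 ∥ b3 73 80 6b.
Inner hash: even-index sum = 389 mod 256 = 133; odd-index sum = 330 mod 256 = 74 → 85 4a.
Outer input = (K'⊕opad) ∥ inner = 76 5c 5c 5c ∥ 85 4a.
Outer hash (tag): even-index sum = 343 mod 256 = 87; odd-index sum = 258 mod 256 = 2 → 57 02.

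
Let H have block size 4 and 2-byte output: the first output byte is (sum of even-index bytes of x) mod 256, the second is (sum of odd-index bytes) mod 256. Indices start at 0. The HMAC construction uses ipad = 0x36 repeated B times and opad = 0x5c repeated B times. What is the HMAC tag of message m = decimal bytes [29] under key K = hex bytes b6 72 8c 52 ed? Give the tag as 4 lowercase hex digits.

Key hex bytes b6 72 8c 52 ed is 5 bytes > B = 4, so hash it first: H(key) = 2f c4, then zero-pad to 4 bytes: K' = 2f c4 00 00.
K' ⊕ ipad = 19 f2 36 36.  K' ⊕ opad = 73 98 5c 5c.
Inner input = (K'⊕ipad) ∥ m = 19 f2 36 36 ∥ 1d.
Inner hash: even-index sum = 108 mod 256 = 108; odd-index sum = 296 mod 256 = 40 → 6c 28.
Outer input = (K'⊕opad) ∥ inner = 73 98 5c 5c ∥ 6c 28.
Outer hash (tag): even-index sum = 315 mod 256 = 59; odd-index sum = 284 mod 256 = 28 → 3b 1c.

3b1c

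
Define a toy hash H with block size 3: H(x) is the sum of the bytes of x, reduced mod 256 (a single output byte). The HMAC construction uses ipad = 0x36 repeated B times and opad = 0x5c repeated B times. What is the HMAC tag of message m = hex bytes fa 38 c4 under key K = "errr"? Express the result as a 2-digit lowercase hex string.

8e

Key "errr" = 65 72 72 72 is 4 bytes > B = 3, so hash it first: H(key) = bb, then zero-pad to 3 bytes: K' = bb 00 00.
K' ⊕ ipad = 8d 36 36.  K' ⊕ opad = e7 5c 5c.
Inner input = (K'⊕ipad) ∥ m = 8d 36 36 ∥ fa 38 c4.
Inner hash: sum = 141+54+54+250+56+196 = 751; mod 256 = 239 → ef.
Outer input = (K'⊕opad) ∥ inner = e7 5c 5c ∥ ef.
Outer hash (tag): sum = 231+92+92+239 = 654; mod 256 = 142 → 8e.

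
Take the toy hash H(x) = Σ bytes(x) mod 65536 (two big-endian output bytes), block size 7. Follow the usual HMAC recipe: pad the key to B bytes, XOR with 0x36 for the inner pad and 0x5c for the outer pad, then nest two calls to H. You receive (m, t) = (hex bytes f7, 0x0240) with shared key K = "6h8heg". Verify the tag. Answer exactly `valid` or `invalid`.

invalid

Key "6h8heg" = 36 68 38 68 65 67 is 6 bytes ≤ B = 7; zero-pad to 7 bytes: K' = 36 68 38 68 65 67 00.
K' ⊕ ipad = 00 5e 0e 5e 53 51 36; K' ⊕ opad = 6a 34 64 34 39 3b 5c.
Inner hash: sum = 0+94+14+94+83+81+54+247 = 667 → 02 9b.
Outer hash (recomputed tag): sum = 106+52+100+52+57+59+92+2+155 = 675 → 02 a3.
Recomputed tag = 02a3; claimed = 0240 → mismatch.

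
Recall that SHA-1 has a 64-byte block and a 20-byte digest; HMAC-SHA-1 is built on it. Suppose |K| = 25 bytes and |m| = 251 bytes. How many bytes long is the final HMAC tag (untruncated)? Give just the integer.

The tag is one SHA-1 digest: 20 bytes.

20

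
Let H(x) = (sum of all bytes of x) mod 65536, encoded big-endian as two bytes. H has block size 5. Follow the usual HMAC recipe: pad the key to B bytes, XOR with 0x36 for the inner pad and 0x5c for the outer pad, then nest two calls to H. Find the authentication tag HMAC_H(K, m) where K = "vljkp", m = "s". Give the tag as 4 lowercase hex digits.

0101

Key "vljkp" = 76 6c 6a 6b 70 is exactly B = 5 bytes: K' = 76 6c 6a 6b 70.
K' ⊕ ipad = 40 5a 5c 5d 46.  K' ⊕ opad = 2a 30 36 37 2c.
Inner input = (K'⊕ipad) ∥ m = 40 5a 5c 5d 46 ∥ 73.
Inner hash: sum = 64+90+92+93+70+115 = 524 → 02 0c.
Outer input = (K'⊕opad) ∥ inner = 2a 30 36 37 2c ∥ 02 0c.
Outer hash (tag): sum = 42+48+54+55+44+2+12 = 257 → 01 01.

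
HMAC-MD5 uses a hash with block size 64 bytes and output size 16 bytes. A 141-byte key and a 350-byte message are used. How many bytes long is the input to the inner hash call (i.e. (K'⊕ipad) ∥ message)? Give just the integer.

Key is 141 > 64 bytes, so it is hashed to 16 bytes then zero-padded to 64: |K'| = 64.
Inner input = (K'⊕ipad) ∥ m → 64 + 350 = 414 bytes.

414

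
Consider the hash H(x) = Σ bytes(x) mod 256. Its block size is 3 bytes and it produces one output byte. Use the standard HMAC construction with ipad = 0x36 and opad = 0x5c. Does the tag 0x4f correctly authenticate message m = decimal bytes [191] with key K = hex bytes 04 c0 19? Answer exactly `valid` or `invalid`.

valid

Key hex bytes 04 c0 19 is exactly B = 3 bytes: K' = 04 c0 19.
K' ⊕ ipad = 32 f6 2f; K' ⊕ opad = 58 9c 45.
Inner hash: sum = 50+246+47+191 = 534; mod 256 = 22 → 16.
Outer hash (recomputed tag): sum = 88+156+69+22 = 335; mod 256 = 79 → 4f.
Recomputed tag = 4f; claimed = 4f → match.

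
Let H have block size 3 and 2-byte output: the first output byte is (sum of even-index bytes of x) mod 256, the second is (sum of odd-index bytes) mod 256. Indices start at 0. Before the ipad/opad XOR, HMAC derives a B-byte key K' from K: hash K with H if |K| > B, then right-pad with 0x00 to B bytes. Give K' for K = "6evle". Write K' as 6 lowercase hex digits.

11d100

|K| = 5 > B = 3, so first hash the key.
H(K): even-index sum = 273 mod 256 = 17; odd-index sum = 209 mod 256 = 209 → 11 d1.
Zero-pad H(K) = 11 d1 to 3 bytes: K' = 11 d1 00.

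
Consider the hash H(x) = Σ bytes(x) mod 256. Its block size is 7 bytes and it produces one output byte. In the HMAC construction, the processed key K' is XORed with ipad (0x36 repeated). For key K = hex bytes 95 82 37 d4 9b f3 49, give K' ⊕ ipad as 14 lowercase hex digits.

a3b401e2adc57f

Key hex bytes 95 82 37 d4 9b f3 49 is exactly B = 7 bytes: K' = 95 82 37 d4 9b f3 49.
XOR each byte with 0x36: 95⊕36=a3, 82⊕36=b4, 37⊕36=01, d4⊕36=e2, 9b⊕36=ad, f3⊕36=c5, 49⊕36=7f.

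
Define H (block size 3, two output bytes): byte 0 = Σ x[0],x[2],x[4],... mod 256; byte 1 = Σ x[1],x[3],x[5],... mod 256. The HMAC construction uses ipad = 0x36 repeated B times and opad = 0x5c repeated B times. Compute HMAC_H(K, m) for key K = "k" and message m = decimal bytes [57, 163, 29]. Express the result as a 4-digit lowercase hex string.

Key "k" = 6b is 1 byte ≤ B = 3; zero-pad to 3 bytes: K' = 6b 00 00.
K' ⊕ ipad = 5d 36 36.  K' ⊕ opad = 37 5c 5c.
Inner input = (K'⊕ipad) ∥ m = 5d 36 36 ∥ 39 a3 1d.
Inner hash: even-index sum = 310 mod 256 = 54; odd-index sum = 140 mod 256 = 140 → 36 8c.
Outer input = (K'⊕opad) ∥ inner = 37 5c 5c ∥ 36 8c.
Outer hash (tag): even-index sum = 287 mod 256 = 31; odd-index sum = 146 mod 256 = 146 → 1f 92.

1f92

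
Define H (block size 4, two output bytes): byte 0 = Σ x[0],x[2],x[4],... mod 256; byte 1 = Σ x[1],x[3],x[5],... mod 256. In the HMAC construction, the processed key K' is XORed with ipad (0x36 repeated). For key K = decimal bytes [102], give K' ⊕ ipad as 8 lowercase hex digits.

Key decimal bytes [102] = 66 is 1 byte ≤ B = 4; zero-pad to 4 bytes: K' = 66 00 00 00.
XOR each byte with 0x36: 66⊕36=50, 00⊕36=36, 00⊕36=36, 00⊕36=36.

50363636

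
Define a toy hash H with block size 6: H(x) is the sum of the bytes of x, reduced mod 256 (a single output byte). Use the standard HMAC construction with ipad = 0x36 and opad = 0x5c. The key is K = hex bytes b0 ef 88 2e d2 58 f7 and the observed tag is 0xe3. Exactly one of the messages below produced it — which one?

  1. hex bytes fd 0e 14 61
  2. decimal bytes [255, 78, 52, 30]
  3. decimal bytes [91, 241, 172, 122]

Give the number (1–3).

Key hex bytes b0 ef 88 2e d2 58 f7 is 7 bytes > B = 6, so hash it first: H(key) = 76, then zero-pad to 6 bytes: K' = 76 00 00 00 00 00.
K' ⊕ ipad = 40 36 36 36 36 36; K' ⊕ opad = 2a 5c 5c 5c 5c 5c.
m1: inner = H(40 36 36 36 36 36 fd 0e 14 61) = ce; tag = H(2a 5c 5c 5c 5c 5c ce) = c4
m2: inner = H(40 36 36 36 36 36 ff 4e 34 1e) = ed; tag = H(2a 5c 5c 5c 5c 5c ed) = e3 ← matches
m3: inner = H(40 36 36 36 36 36 5b f1 ac 7a) = c0; tag = H(2a 5c 5c 5c 5c 5c c0) = b6

2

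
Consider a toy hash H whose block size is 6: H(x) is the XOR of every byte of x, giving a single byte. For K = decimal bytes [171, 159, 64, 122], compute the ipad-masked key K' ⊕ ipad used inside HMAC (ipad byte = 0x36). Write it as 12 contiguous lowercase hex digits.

Key decimal bytes [171, 159, 64, 122] = ab 9f 40 7a is 4 bytes ≤ B = 6; zero-pad to 6 bytes: K' = ab 9f 40 7a 00 00.
XOR each byte with 0x36: ab⊕36=9d, 9f⊕36=a9, 40⊕36=76, 7a⊕36=4c, 00⊕36=36, 00⊕36=36.

9da9764c3636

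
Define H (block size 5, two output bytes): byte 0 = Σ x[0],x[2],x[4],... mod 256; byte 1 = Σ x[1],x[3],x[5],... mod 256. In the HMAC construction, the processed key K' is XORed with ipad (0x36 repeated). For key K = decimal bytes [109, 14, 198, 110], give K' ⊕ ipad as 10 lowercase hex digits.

5b38f05836

Key decimal bytes [109, 14, 198, 110] = 6d 0e c6 6e is 4 bytes ≤ B = 5; zero-pad to 5 bytes: K' = 6d 0e c6 6e 00.
XOR each byte with 0x36: 6d⊕36=5b, 0e⊕36=38, c6⊕36=f0, 6e⊕36=58, 00⊕36=36.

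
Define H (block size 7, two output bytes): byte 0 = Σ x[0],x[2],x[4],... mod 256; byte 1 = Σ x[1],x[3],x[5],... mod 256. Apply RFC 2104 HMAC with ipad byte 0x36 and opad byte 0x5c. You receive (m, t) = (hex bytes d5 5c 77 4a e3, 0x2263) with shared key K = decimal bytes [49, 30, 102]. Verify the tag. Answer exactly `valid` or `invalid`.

valid

Key decimal bytes [49, 30, 102] = 31 1e 66 is 3 bytes ≤ B = 7; zero-pad to 7 bytes: K' = 31 1e 66 00 00 00 00.
K' ⊕ ipad = 07 28 50 36 36 36 36; K' ⊕ opad = 6d 42 3a 5c 5c 5c 5c.
Inner hash: even-index sum = 361 mod 256 = 105; odd-index sum = 707 mod 256 = 195 → 69 c3.
Outer hash (recomputed tag): even-index sum = 546 mod 256 = 34; odd-index sum = 355 mod 256 = 99 → 22 63.
Recomputed tag = 2263; claimed = 2263 → match.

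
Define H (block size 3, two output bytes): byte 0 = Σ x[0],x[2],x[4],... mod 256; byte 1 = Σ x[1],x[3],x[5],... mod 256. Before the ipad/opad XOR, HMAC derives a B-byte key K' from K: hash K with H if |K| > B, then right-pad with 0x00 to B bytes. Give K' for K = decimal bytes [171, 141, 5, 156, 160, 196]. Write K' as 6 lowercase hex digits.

|K| = 6 > B = 3, so first hash the key.
H(K): even-index sum = 336 mod 256 = 80; odd-index sum = 493 mod 256 = 237 → 50 ed.
Zero-pad H(K) = 50 ed to 3 bytes: K' = 50 ed 00.

50ed00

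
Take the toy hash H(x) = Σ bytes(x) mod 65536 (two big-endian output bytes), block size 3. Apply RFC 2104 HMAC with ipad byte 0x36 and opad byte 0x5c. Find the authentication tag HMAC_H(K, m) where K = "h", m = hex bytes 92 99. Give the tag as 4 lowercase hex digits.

Key "h" = 68 is 1 byte ≤ B = 3; zero-pad to 3 bytes: K' = 68 00 00.
K' ⊕ ipad = 5e 36 36.  K' ⊕ opad = 34 5c 5c.
Inner input = (K'⊕ipad) ∥ m = 5e 36 36 ∥ 92 99.
Inner hash: sum = 94+54+54+146+153 = 501 → 01 f5.
Outer input = (K'⊕opad) ∥ inner = 34 5c 5c ∥ 01 f5.
Outer hash (tag): sum = 52+92+92+1+245 = 482 → 01 e2.

01e2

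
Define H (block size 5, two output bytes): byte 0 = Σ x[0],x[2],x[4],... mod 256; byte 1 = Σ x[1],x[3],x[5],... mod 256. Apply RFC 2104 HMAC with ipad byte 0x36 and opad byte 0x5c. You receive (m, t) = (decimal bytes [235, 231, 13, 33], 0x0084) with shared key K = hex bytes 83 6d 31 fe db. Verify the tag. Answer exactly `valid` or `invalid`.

invalid

Key hex bytes 83 6d 31 fe db is exactly B = 5 bytes: K' = 83 6d 31 fe db.
K' ⊕ ipad = b5 5b 07 c8 ed; K' ⊕ opad = df 31 6d a2 87.
Inner hash: even-index sum = 689 mod 256 = 177; odd-index sum = 539 mod 256 = 27 → b1 1b.
Outer hash (recomputed tag): even-index sum = 494 mod 256 = 238; odd-index sum = 388 mod 256 = 132 → ee 84.
Recomputed tag = ee84; claimed = 0084 → mismatch.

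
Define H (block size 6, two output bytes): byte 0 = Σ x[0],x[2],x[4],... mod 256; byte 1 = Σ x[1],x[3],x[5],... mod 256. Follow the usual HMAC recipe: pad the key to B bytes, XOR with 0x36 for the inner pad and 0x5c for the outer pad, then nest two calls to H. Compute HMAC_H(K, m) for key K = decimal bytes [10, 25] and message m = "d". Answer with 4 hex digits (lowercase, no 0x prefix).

1a98

Key decimal bytes [10, 25] = 0a 19 is 2 bytes ≤ B = 6; zero-pad to 6 bytes: K' = 0a 19 00 00 00 00.
K' ⊕ ipad = 3c 2f 36 36 36 36.  K' ⊕ opad = 56 45 5c 5c 5c 5c.
Inner input = (K'⊕ipad) ∥ m = 3c 2f 36 36 36 36 ∥ 64.
Inner hash: even-index sum = 268 mod 256 = 12; odd-index sum = 155 mod 256 = 155 → 0c 9b.
Outer input = (K'⊕opad) ∥ inner = 56 45 5c 5c 5c 5c ∥ 0c 9b.
Outer hash (tag): even-index sum = 282 mod 256 = 26; odd-index sum = 408 mod 256 = 152 → 1a 98.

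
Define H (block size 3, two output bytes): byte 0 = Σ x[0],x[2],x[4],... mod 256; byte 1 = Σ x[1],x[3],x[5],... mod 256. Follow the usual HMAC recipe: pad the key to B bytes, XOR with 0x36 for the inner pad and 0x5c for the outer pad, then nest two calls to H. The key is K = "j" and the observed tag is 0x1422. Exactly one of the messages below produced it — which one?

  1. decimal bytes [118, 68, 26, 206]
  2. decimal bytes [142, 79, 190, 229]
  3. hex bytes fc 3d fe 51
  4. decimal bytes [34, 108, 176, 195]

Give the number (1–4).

2

Key "j" = 6a is 1 byte ≤ B = 3; zero-pad to 3 bytes: K' = 6a 00 00.
K' ⊕ ipad = 5c 36 36; K' ⊕ opad = 36 5c 5c.
m1: inner = H(5c 36 36 76 44 1a ce) = a4 c6; tag = H(36 5c 5c a4 c6) = 5800
m2: inner = H(5c 36 36 8e 4f be e5) = c6 82; tag = H(36 5c 5c c6 82) = 1422 ← matches
m3: inner = H(5c 36 36 fc 3d fe 51) = 20 30; tag = H(36 5c 5c 20 30) = c27c
m4: inner = H(5c 36 36 22 6c b0 c3) = c1 08; tag = H(36 5c 5c c1 08) = 9a1d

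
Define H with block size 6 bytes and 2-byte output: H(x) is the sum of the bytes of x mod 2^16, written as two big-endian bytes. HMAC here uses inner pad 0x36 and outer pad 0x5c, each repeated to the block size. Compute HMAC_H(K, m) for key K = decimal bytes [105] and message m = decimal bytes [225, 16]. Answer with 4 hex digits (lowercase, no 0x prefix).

0261

Key decimal bytes [105] = 69 is 1 byte ≤ B = 6; zero-pad to 6 bytes: K' = 69 00 00 00 00 00.
K' ⊕ ipad = 5f 36 36 36 36 36.  K' ⊕ opad = 35 5c 5c 5c 5c 5c.
Inner input = (K'⊕ipad) ∥ m = 5f 36 36 36 36 36 ∥ e1 10.
Inner hash: sum = 95+54+54+54+54+54+225+16 = 606 → 02 5e.
Outer input = (K'⊕opad) ∥ inner = 35 5c 5c 5c 5c 5c ∥ 02 5e.
Outer hash (tag): sum = 53+92+92+92+92+92+2+94 = 609 → 02 61.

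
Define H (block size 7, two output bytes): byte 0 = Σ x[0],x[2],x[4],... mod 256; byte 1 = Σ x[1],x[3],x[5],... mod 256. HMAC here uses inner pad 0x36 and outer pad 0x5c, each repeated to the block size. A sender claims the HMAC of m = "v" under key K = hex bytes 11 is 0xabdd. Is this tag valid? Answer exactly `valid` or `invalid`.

invalid

Key hex bytes 11 is 1 byte ≤ B = 7; zero-pad to 7 bytes: K' = 11 00 00 00 00 00 00.
K' ⊕ ipad = 27 36 36 36 36 36 36; K' ⊕ opad = 4d 5c 5c 5c 5c 5c 5c.
Inner hash: even-index sum = 201 mod 256 = 201; odd-index sum = 280 mod 256 = 24 → c9 18.
Outer hash (recomputed tag): even-index sum = 377 mod 256 = 121; odd-index sum = 477 mod 256 = 221 → 79 dd.
Recomputed tag = 79dd; claimed = abdd → mismatch.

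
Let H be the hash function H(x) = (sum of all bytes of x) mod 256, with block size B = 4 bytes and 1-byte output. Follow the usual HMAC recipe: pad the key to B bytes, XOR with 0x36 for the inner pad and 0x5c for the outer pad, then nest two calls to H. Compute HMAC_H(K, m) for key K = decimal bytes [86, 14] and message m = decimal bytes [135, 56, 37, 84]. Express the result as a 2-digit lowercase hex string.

Key decimal bytes [86, 14] = 56 0e is 2 bytes ≤ B = 4; zero-pad to 4 bytes: K' = 56 0e 00 00.
K' ⊕ ipad = 60 38 36 36.  K' ⊕ opad = 0a 52 5c 5c.
Inner input = (K'⊕ipad) ∥ m = 60 38 36 36 ∥ 87 38 25 54.
Inner hash: sum = 96+56+54+54+135+56+37+84 = 572; mod 256 = 60 → 3c.
Outer input = (K'⊕opad) ∥ inner = 0a 52 5c 5c ∥ 3c.
Outer hash (tag): sum = 10+82+92+92+60 = 336; mod 256 = 80 → 50.

50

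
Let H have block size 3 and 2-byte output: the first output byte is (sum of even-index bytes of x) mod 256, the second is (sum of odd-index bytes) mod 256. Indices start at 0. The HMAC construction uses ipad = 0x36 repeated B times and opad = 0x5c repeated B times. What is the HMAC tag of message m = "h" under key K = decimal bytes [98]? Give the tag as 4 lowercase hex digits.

38e6

Key decimal bytes [98] = 62 is 1 byte ≤ B = 3; zero-pad to 3 bytes: K' = 62 00 00.
K' ⊕ ipad = 54 36 36.  K' ⊕ opad = 3e 5c 5c.
Inner input = (K'⊕ipad) ∥ m = 54 36 36 ∥ 68.
Inner hash: even-index sum = 138 mod 256 = 138; odd-index sum = 158 mod 256 = 158 → 8a 9e.
Outer input = (K'⊕opad) ∥ inner = 3e 5c 5c ∥ 8a 9e.
Outer hash (tag): even-index sum = 312 mod 256 = 56; odd-index sum = 230 mod 256 = 230 → 38 e6.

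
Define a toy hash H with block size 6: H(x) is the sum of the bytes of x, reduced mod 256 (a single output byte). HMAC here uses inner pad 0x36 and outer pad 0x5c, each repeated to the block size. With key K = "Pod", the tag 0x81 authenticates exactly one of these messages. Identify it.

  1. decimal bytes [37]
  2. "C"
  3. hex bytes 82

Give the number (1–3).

Key "Pod" = 50 6f 64 is 3 bytes ≤ B = 6; zero-pad to 6 bytes: K' = 50 6f 64 00 00 00.
K' ⊕ ipad = 66 59 52 36 36 36; K' ⊕ opad = 0c 33 38 5c 5c 5c.
m1: inner = H(66 59 52 36 36 36 25) = d8; tag = H(0c 33 38 5c 5c 5c d8) = 63
m2: inner = H(66 59 52 36 36 36 43) = f6; tag = H(0c 33 38 5c 5c 5c f6) = 81 ← matches
m3: inner = H(66 59 52 36 36 36 82) = 35; tag = H(0c 33 38 5c 5c 5c 35) = c0

2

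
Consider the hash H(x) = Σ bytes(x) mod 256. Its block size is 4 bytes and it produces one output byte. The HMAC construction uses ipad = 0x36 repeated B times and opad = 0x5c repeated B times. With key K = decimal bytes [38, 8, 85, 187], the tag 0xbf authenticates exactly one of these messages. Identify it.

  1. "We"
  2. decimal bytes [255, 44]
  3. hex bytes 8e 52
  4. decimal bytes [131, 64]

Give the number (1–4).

4

Key decimal bytes [38, 8, 85, 187] = 26 08 55 bb is exactly B = 4 bytes: K' = 26 08 55 bb.
K' ⊕ ipad = 10 3e 63 8d; K' ⊕ opad = 7a 54 09 e7.
m1: inner = H(10 3e 63 8d 57 65) = fa; tag = H(7a 54 09 e7 fa) = b8
m2: inner = H(10 3e 63 8d ff 2c) = 69; tag = H(7a 54 09 e7 69) = 27
m3: inner = H(10 3e 63 8d 8e 52) = 1e; tag = H(7a 54 09 e7 1e) = dc
m4: inner = H(10 3e 63 8d 83 40) = 01; tag = H(7a 54 09 e7 01) = bf ← matches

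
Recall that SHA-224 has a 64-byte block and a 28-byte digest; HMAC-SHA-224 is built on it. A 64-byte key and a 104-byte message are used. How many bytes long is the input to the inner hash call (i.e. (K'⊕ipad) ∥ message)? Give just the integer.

168

Key is 64 ≤ 64 bytes, zero-padded: |K'| = 64.
Inner input = (K'⊕ipad) ∥ m → 64 + 104 = 168 bytes.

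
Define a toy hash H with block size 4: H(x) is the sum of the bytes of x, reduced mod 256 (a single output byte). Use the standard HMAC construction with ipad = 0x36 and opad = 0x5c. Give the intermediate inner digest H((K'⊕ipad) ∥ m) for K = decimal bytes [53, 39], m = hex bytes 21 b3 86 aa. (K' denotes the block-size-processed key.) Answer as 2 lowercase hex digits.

84

Key decimal bytes [53, 39] = 35 27 is 2 bytes ≤ B = 4; zero-pad to 4 bytes: K' = 35 27 00 00.
K' ⊕ ipad = 03 11 36 36.
Inner input = 03 11 36 36 ∥ 21 b3 86 aa.
Inner hash: sum = 3+17+54+54+33+179+134+170 = 644; mod 256 = 132 → 84.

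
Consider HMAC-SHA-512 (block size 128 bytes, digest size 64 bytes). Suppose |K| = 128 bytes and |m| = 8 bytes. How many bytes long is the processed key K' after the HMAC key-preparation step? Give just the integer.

128

Key is 128 ≤ 128 bytes, zero-padded: |K'| = 128.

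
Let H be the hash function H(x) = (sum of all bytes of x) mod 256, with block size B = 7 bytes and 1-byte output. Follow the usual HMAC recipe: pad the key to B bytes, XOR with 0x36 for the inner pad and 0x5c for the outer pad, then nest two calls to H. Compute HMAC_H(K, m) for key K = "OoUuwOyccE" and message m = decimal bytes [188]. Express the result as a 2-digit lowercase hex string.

9a

Key "OoUuwOyccE" = 4f 6f 55 75 77 4f 79 63 63 45 is 10 bytes > B = 7, so hash it first: H(key) = d2, then zero-pad to 7 bytes: K' = d2 00 00 00 00 00 00.
K' ⊕ ipad = e4 36 36 36 36 36 36.  K' ⊕ opad = 8e 5c 5c 5c 5c 5c 5c.
Inner input = (K'⊕ipad) ∥ m = e4 36 36 36 36 36 36 ∥ bc.
Inner hash: sum = 228+54+54+54+54+54+54+188 = 740; mod 256 = 228 → e4.
Outer input = (K'⊕opad) ∥ inner = 8e 5c 5c 5c 5c 5c 5c ∥ e4.
Outer hash (tag): sum = 142+92+92+92+92+92+92+228 = 922; mod 256 = 154 → 9a.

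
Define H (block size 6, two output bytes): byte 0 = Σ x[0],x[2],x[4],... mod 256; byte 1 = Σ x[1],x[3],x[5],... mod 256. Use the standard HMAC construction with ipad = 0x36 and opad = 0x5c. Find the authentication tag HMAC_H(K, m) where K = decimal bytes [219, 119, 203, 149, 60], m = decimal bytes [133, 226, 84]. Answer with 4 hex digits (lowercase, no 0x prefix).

Key decimal bytes [219, 119, 203, 149, 60] = db 77 cb 95 3c is 5 bytes ≤ B = 6; zero-pad to 6 bytes: K' = db 77 cb 95 3c 00.
K' ⊕ ipad = ed 41 fd a3 0a 36.  K' ⊕ opad = 87 2b 97 c9 60 5c.
Inner input = (K'⊕ipad) ∥ m = ed 41 fd a3 0a 36 ∥ 85 e2 54.
Inner hash: even-index sum = 717 mod 256 = 205; odd-index sum = 508 mod 256 = 252 → cd fc.
Outer input = (K'⊕opad) ∥ inner = 87 2b 97 c9 60 5c ∥ cd fc.
Outer hash (tag): even-index sum = 587 mod 256 = 75; odd-index sum = 588 mod 256 = 76 → 4b 4c.

4b4c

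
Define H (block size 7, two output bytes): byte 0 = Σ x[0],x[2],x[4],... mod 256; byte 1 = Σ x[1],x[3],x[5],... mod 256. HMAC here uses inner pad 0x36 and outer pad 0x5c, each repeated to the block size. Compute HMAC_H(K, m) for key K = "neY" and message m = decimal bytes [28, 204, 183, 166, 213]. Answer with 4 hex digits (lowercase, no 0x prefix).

Key "neY" = 6e 65 59 is 3 bytes ≤ B = 7; zero-pad to 7 bytes: K' = 6e 65 59 00 00 00 00.
K' ⊕ ipad = 58 53 6f 36 36 36 36.  K' ⊕ opad = 32 39 05 5c 5c 5c 5c.
Inner input = (K'⊕ipad) ∥ m = 58 53 6f 36 36 36 36 ∥ 1c cc b7 a6 d5.
Inner hash: even-index sum = 677 mod 256 = 165; odd-index sum = 615 mod 256 = 103 → a5 67.
Outer input = (K'⊕opad) ∥ inner = 32 39 05 5c 5c 5c 5c ∥ a5 67.
Outer hash (tag): even-index sum = 342 mod 256 = 86; odd-index sum = 406 mod 256 = 150 → 56 96.

5696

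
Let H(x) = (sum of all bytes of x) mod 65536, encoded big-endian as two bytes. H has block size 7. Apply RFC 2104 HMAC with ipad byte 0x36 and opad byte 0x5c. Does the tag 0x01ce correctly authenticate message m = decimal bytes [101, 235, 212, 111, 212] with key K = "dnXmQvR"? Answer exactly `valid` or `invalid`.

Key "dnXmQvR" = 64 6e 58 6d 51 76 52 is exactly B = 7 bytes: K' = 64 6e 58 6d 51 76 52.
K' ⊕ ipad = 52 58 6e 5b 67 40 64; K' ⊕ opad = 38 32 04 31 0d 2a 0e.
Inner hash: sum = 82+88+110+91+103+64+100+101+235+212+111+212 = 1509 → 05 e5.
Outer hash (recomputed tag): sum = 56+50+4+49+13+42+14+5+229 = 462 → 01 ce.
Recomputed tag = 01ce; claimed = 01ce → match.

valid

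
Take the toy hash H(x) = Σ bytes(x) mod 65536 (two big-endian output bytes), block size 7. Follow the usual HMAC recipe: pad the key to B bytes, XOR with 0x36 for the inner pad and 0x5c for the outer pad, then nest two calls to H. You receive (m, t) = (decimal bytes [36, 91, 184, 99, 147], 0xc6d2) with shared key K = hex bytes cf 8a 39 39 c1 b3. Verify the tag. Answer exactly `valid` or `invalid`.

Key hex bytes cf 8a 39 39 c1 b3 is 6 bytes ≤ B = 7; zero-pad to 7 bytes: K' = cf 8a 39 39 c1 b3 00.
K' ⊕ ipad = f9 bc 0f 0f f7 85 36; K' ⊕ opad = 93 d6 65 65 9d ef 5c.
Inner hash: sum = 249+188+15+15+247+133+54+36+91+184+99+147 = 1458 → 05 b2.
Outer hash (recomputed tag): sum = 147+214+101+101+157+239+92+5+178 = 1234 → 04 d2.
Recomputed tag = 04d2; claimed = c6d2 → mismatch.

invalid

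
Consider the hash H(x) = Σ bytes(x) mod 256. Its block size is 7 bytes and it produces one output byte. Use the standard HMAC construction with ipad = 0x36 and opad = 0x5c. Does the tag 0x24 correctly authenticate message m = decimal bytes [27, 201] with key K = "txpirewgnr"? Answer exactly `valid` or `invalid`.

invalid

Key "txpirewgnr" = 74 78 70 69 72 65 77 67 6e 72 is 10 bytes > B = 7, so hash it first: H(key) = 5a, then zero-pad to 7 bytes: K' = 5a 00 00 00 00 00 00.
K' ⊕ ipad = 6c 36 36 36 36 36 36; K' ⊕ opad = 06 5c 5c 5c 5c 5c 5c.
Inner hash: sum = 108+54+54+54+54+54+54+27+201 = 660; mod 256 = 148 → 94.
Outer hash (recomputed tag): sum = 6+92+92+92+92+92+92+148 = 706; mod 256 = 194 → c2.
Recomputed tag = c2; claimed = 24 → mismatch.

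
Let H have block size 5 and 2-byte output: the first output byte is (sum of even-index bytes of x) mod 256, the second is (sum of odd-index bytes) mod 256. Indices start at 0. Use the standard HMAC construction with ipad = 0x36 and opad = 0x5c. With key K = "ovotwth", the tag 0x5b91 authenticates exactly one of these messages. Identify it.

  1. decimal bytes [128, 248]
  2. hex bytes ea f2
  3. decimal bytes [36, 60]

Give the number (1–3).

3

Key "ovotwth" = 6f 76 6f 74 77 74 68 is 7 bytes > B = 5, so hash it first: H(key) = bd 5e, then zero-pad to 5 bytes: K' = bd 5e 00 00 00.
K' ⊕ ipad = 8b 68 36 36 36; K' ⊕ opad = e1 02 5c 5c 5c.
m1: inner = H(8b 68 36 36 36 80 f8) = ef 1e; tag = H(e1 02 5c 5c 5c ef 1e) = b74d
m2: inner = H(8b 68 36 36 36 ea f2) = e9 88; tag = H(e1 02 5c 5c 5c e9 88) = 2147
m3: inner = H(8b 68 36 36 36 24 3c) = 33 c2; tag = H(e1 02 5c 5c 5c 33 c2) = 5b91 ← matches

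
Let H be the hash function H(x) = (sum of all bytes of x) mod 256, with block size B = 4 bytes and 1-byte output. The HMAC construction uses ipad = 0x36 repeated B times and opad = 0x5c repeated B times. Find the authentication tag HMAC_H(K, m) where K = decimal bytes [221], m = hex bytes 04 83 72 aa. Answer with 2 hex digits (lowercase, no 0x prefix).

Key decimal bytes [221] = dd is 1 byte ≤ B = 4; zero-pad to 4 bytes: K' = dd 00 00 00.
K' ⊕ ipad = eb 36 36 36.  K' ⊕ opad = 81 5c 5c 5c.
Inner input = (K'⊕ipad) ∥ m = eb 36 36 36 ∥ 04 83 72 aa.
Inner hash: sum = 235+54+54+54+4+131+114+170 = 816; mod 256 = 48 → 30.
Outer input = (K'⊕opad) ∥ inner = 81 5c 5c 5c ∥ 30.
Outer hash (tag): sum = 129+92+92+92+48 = 453; mod 256 = 197 → c5.

c5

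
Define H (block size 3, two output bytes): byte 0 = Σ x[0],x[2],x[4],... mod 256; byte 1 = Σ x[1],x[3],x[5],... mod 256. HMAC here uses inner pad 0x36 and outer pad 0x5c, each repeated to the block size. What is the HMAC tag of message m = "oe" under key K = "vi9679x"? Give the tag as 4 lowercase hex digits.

bb87

Key "vi9679x" = 76 69 39 36 37 39 78 is 7 bytes > B = 3, so hash it first: H(key) = 5e d8, then zero-pad to 3 bytes: K' = 5e d8 00.
K' ⊕ ipad = 68 ee 36.  K' ⊕ opad = 02 84 5c.
Inner input = (K'⊕ipad) ∥ m = 68 ee 36 ∥ 6f 65.
Inner hash: even-index sum = 259 mod 256 = 3; odd-index sum = 349 mod 256 = 93 → 03 5d.
Outer input = (K'⊕opad) ∥ inner = 02 84 5c ∥ 03 5d.
Outer hash (tag): even-index sum = 187 mod 256 = 187; odd-index sum = 135 mod 256 = 135 → bb 87.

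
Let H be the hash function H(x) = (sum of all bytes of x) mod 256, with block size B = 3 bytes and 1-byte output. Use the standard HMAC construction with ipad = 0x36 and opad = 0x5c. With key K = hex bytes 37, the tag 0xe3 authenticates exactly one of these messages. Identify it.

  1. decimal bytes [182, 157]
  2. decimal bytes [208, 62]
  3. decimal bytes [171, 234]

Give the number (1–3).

1

Key hex bytes 37 is 1 byte ≤ B = 3; zero-pad to 3 bytes: K' = 37 00 00.
K' ⊕ ipad = 01 36 36; K' ⊕ opad = 6b 5c 5c.
m1: inner = H(01 36 36 b6 9d) = c0; tag = H(6b 5c 5c c0) = e3 ← matches
m2: inner = H(01 36 36 d0 3e) = 7b; tag = H(6b 5c 5c 7b) = 9e
m3: inner = H(01 36 36 ab ea) = 02; tag = H(6b 5c 5c 02) = 25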